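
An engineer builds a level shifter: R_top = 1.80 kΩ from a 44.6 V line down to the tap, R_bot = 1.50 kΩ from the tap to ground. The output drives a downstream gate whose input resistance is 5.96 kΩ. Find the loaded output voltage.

The load sits in parallel with R_bot: R_bot‖R_L = (1.50 × 5.96) / (1.50 + 5.96) = 1.198 kΩ.
V_out = 44.6 × 1.198 / (1.80 + 1.198) = 44.6 × 1.198/2.998 = 17.8 V.
(Unloaded it would have been 20.3 V.)

V_out ≈ 17.8 V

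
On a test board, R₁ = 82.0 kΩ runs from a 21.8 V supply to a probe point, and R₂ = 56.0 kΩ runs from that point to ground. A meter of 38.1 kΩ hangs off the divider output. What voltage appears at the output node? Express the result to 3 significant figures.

The load sits in parallel with R₂: R₂‖R_L = (56.0 × 38.1) / (56.0 + 38.1) = 22.67 kΩ.
V_out = 21.8 × 22.67 / (82.0 + 22.67) = 21.8 × 22.67/104.7 = 4.72 V.

V_out ≈ 4.72 V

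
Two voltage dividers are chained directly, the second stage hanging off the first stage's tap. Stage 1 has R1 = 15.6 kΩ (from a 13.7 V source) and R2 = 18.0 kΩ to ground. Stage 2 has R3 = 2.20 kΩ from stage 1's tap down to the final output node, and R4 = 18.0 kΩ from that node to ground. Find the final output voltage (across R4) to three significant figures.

Stage 2 presents R3+R4 = 20.20 kΩ as a load on stage 1's tap.
Stage 1's lower leg becomes R2‖(R3+R4) = 9.518 kΩ, so V_mid = 13.7 × 9.518/25.12 = 5.191 V.
Stage 2 is itself unloaded: V_out = V_mid × R4/(R3+R4) = 5.191 × 18.0/20.20 = 4.63 V.

V_out ≈ 4.63 V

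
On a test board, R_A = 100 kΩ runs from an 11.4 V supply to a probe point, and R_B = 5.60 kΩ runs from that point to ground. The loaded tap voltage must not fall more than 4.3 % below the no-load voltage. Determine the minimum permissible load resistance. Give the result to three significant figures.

Output resistance R_th = R_A‖R_B = (100 × 5.60)/105.6 = 5.303 kΩ.
The fractional drop is R_th/(R_th + R_L); requiring this ≤ 0.0430 gives R_L ≥ R_th(1/0.0430 − 1) = 5.303 × 22.26 = 118 kΩ.

R_L(min) ≈ 118 kΩ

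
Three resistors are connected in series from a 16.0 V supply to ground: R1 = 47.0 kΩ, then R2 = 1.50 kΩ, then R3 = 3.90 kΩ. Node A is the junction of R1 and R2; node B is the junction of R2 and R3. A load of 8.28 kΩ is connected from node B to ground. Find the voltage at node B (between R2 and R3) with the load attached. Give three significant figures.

At node B, R3 is in parallel with the load: R3‖R_L = 2.651 kΩ.
Below node A the resistance is R2 + (R3‖R_L) = 4.151 kΩ, so V_A = 16.0 × 4.151/51.15 = 1.298 V.
Then V_B = V_A × (R3‖R_L)/(R2 + R3‖R_L) = 1.298 × 2.651/4.151 = 0.829 V.

V ≈ 0.829 V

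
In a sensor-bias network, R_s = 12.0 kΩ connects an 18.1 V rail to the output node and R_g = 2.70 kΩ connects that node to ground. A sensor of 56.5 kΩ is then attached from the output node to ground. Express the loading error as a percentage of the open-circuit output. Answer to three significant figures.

The divider's output (Thévenin) resistance is R_s‖R_g = 2.204 kΩ.
Fractional drop under load = R_th/(R_th + R_L) = 2.204 / (2.204 + 56.5) = 0.03755.
So the output falls by 3.75 %.

3.75 %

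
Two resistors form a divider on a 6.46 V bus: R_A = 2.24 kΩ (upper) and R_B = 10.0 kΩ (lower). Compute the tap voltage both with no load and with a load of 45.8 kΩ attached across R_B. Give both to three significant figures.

Unloaded: 5.28 V; loaded: 5.07 V

Open-circuit: V = 6.46 × 10.0/(2.24 + 10.0) = 5.28 V.
With the load, R_B becomes R_B‖R_L = 8.208 kΩ, so V = 6.46 × 8.208/10.45 = 5.07 V.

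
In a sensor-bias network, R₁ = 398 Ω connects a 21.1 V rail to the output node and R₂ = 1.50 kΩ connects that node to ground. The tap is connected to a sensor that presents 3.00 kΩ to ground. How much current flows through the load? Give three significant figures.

R₂‖R_L = 1000 Ω; V_out = 21.1 × 1000/1398 = 15.09 V.
I_L = V_out / R_L = 15.09 / 3.00 kΩ = 5.03 mA.

I_L ≈ 5.03 mA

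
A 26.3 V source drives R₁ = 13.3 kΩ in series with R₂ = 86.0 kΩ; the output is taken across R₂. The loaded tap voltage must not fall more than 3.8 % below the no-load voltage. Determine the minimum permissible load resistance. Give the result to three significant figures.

R_L(min) ≈ 292 kΩ

Output resistance R_th = R₁‖R₂ = (13.3 × 86.0)/99.30 = 11.52 kΩ.
The fractional drop is R_th/(R_th + R_L); requiring this ≤ 0.0380 gives R_L ≥ R_th(1/0.0380 − 1) = 11.52 × 25.32 = 292 kΩ.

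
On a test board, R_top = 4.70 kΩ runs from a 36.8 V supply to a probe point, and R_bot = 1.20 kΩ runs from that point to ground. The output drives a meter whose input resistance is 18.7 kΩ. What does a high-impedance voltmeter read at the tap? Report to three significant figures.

The load sits in parallel with R_bot: R_bot‖R_L = (1.20 × 18.7) / (1.20 + 18.7) = 1.128 kΩ.
V_out = 36.8 × 1.128 / (4.70 + 1.128) = 36.8 × 1.128/5.828 = 7.12 V.

V_out ≈ 7.12 V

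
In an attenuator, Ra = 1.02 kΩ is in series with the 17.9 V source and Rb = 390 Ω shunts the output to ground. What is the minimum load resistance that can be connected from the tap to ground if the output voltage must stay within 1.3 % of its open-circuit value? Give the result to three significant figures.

R_L(min) ≈ 21.4 kΩ

Output resistance R_th = Ra‖Rb = (1020 × 390)/1410 = 282.1 Ω.
The fractional drop is R_th/(R_th + R_L); requiring this ≤ 0.0130 gives R_L ≥ R_th(1/0.0130 − 1) = 282.1 × 75.92 = 21.4 kΩ.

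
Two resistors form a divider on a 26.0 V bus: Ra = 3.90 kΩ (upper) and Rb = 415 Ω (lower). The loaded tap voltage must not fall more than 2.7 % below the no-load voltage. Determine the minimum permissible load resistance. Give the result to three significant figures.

Output resistance R_th = Ra‖Rb = (3900 × 415)/4315 = 375.1 Ω.
The fractional drop is R_th/(R_th + R_L); requiring this ≤ 0.0270 gives R_L ≥ R_th(1/0.0270 − 1) = 375.1 × 36.04 = 13.5 kΩ.

R_L(min) ≈ 13.5 kΩ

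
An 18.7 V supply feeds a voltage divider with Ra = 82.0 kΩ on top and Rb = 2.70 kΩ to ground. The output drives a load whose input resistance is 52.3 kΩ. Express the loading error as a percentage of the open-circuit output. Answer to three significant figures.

The divider's output (Thévenin) resistance is Ra‖Rb = 2.614 kΩ.
Fractional drop under load = R_th/(R_th + R_L) = 2.614 / (2.614 + 52.3) = 0.04760.
So the output falls by 4.76 %.

4.76 %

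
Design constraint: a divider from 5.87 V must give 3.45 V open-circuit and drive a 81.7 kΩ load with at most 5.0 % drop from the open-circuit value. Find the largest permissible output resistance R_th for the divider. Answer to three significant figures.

R_th ≤ 4.30 kΩ

Loading drop = R_th/(R_th + R_L) ≤ 0.0500, so R_th ≤ R_L · ε/(1−ε) = 81.7 kΩ × 0.0500/0.9500 = 4.30 kΩ.
(Any R1, R2 with R2/(R1+R2) = 0.588 and R1‖R2 ≤ 4.30 kΩ will meet the spec.)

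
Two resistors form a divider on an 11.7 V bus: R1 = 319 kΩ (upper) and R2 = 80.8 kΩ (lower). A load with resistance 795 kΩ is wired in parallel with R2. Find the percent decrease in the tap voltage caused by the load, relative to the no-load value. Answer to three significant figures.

The divider's output (Thévenin) resistance is R1‖R2 = 64.47 kΩ.
Fractional drop under load = R_th/(R_th + R_L) = 64.47 / (64.47 + 795) = 0.07501.
So the output falls by 7.50 %.

7.50 %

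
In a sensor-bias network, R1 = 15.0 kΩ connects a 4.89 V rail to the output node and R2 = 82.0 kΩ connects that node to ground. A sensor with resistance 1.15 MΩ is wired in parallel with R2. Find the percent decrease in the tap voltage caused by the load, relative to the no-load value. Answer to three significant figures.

1.09 %

The divider's output (Thévenin) resistance is R1‖R2 = 12.68 kΩ.
Fractional drop under load = R_th/(R_th + R_L) = 12.68 / (12.68 + 1150) = 0.01091.
So the output falls by 1.09 %.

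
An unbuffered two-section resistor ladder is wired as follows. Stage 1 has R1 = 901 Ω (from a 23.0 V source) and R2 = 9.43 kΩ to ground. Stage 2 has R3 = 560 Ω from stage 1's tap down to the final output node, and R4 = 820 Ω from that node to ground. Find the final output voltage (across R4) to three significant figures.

Stage 2 presents R3+R4 = 1380 Ω as a load on stage 1's tap.
Stage 1's lower leg becomes R2‖(R3+R4) = 1204 Ω, so V_mid = 23.0 × 1204/2105 = 13.15 V.
Stage 2 is itself unloaded: V_out = V_mid × R4/(R3+R4) = 13.15 × 820/1380 = 7.82 V.

V_out ≈ 7.82 V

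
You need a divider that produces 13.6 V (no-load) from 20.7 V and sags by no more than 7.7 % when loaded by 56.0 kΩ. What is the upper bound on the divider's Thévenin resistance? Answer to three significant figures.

Loading drop = R_th/(R_th + R_L) ≤ 0.0770, so R_th ≤ R_L · ε/(1−ε) = 56.0 kΩ × 0.0770/0.9230 = 4.67 kΩ.

R_th ≤ 4.67 kΩ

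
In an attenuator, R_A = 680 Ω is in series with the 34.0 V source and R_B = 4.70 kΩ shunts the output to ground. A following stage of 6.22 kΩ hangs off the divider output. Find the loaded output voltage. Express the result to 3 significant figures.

V_out ≈ 27.1 V

The load sits in parallel with R_B: R_B‖R_L = (4700 × 6220) / (4700 + 6220) = 2677 Ω.
V_out = 34.0 × 2677 / (680 + 2677) = 34.0 × 2677/3357 = 27.1 V.
(Unloaded it would have been 29.7 V.)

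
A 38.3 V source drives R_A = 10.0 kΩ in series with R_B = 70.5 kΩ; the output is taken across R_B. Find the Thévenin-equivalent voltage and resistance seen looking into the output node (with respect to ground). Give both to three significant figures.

V_th = 33.5 V, R_th = 8.76 kΩ

V_th is the open-circuit tap voltage: 38.3 × 70.5/(10.0 + 70.5) = 33.5 V.
With the supply zeroed, R_A and R_B appear in parallel from the tap: R_th = R_A‖R_B = (10.0 × 70.5)/80.50 = 8.76 kΩ.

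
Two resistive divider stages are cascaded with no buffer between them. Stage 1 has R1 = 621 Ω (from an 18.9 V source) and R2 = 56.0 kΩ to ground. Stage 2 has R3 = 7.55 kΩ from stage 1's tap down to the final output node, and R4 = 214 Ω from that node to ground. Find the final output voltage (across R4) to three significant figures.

V_out ≈ 0.477 V

Stage 2 presents R3+R4 = 7764 Ω as a load on stage 1's tap.
Stage 1's lower leg becomes R2‖(R3+R4) = 6819 Ω, so V_mid = 18.9 × 6819/7440 = 17.32 V.
Stage 2 is itself unloaded: V_out = V_mid × R4/(R3+R4) = 17.32 × 214/7764 = 0.477 V.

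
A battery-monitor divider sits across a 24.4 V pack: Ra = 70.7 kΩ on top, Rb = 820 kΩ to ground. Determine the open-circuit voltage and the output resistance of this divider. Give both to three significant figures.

V_th is the open-circuit tap voltage: 24.4 × 820/(70.7 + 820) = 22.5 V.
With the supply zeroed, Ra and Rb appear in parallel from the tap: R_th = Ra‖Rb = (70.7 × 820)/890.7 = 65.1 kΩ.

V_th = 22.5 V, R_th = 65.1 kΩ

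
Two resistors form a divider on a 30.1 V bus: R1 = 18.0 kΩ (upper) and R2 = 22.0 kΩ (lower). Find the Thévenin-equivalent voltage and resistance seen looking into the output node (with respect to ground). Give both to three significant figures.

V_th is the open-circuit tap voltage: 30.1 × 22.0/(18.0 + 22.0) = 16.6 V.
With the supply zeroed, R1 and R2 appear in parallel from the tap: R_th = R1‖R2 = (18.0 × 22.0)/40.00 = 9.90 kΩ.

V_th = 16.6 V, R_th = 9.90 kΩ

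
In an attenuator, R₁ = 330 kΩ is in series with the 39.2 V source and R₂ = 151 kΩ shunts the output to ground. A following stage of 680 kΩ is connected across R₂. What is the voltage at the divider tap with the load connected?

The load sits in parallel with R₂: R₂‖R_L = (151 × 680) / (151 + 680) = 123.6 kΩ.
V_out = 39.2 × 123.6 / (330 + 123.6) = 39.2 × 123.6/453.6 = 10.7 V.
(Unloaded it would have been 12.3 V.)

V_out ≈ 10.7 V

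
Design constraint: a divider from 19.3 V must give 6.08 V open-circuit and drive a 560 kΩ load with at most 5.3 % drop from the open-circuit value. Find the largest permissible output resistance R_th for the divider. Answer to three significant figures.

R_th ≤ 31.3 kΩ

Loading drop = R_th/(R_th + R_L) ≤ 0.0530, so R_th ≤ R_L · ε/(1−ε) = 560 kΩ × 0.0530/0.9470 = 31.3 kΩ.
(Any R1, R2 with R2/(R1+R2) = 0.315 and R1‖R2 ≤ 31.3 kΩ will meet the spec.)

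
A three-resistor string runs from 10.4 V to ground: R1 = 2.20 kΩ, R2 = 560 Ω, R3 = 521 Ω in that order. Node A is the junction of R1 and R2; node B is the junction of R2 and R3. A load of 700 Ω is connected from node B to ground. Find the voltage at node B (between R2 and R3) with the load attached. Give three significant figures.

V ≈ 1.02 V

At node B, R3 is in parallel with the load: R3‖R_L = 298.7 Ω.
Below node A the resistance is R2 + (R3‖R_L) = 858.7 Ω, so V_A = 10.4 × 858.7/3059 = 2.920 V.
Then V_B = V_A × (R3‖R_L)/(R2 + R3‖R_L) = 2.920 × 298.7/858.7 = 1.02 V.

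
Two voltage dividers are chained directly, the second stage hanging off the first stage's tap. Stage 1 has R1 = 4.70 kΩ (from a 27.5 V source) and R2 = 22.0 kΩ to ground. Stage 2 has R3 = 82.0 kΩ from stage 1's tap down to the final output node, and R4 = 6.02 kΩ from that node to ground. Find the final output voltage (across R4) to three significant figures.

V_out ≈ 1.48 V

Stage 2 presents R3+R4 = 88.02 kΩ as a load on stage 1's tap.
Stage 1's lower leg becomes R2‖(R3+R4) = 17.60 kΩ, so V_mid = 27.5 × 17.60/22.30 = 21.70 V.
Stage 2 is itself unloaded: V_out = V_mid × R4/(R3+R4) = 21.70 × 6.02/88.02 = 1.48 V.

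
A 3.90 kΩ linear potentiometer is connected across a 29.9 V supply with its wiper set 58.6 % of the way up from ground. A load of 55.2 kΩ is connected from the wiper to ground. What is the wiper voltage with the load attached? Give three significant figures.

The wiper splits the pot into (1−α)R = 1.615 kΩ above and αR = 2.285 kΩ below.
Lower section ‖ load = 2.195 kΩ.
V_wiper = 29.9 × 2.195/(1.615 + 2.195) = 17.2 V.

V ≈ 17.2 V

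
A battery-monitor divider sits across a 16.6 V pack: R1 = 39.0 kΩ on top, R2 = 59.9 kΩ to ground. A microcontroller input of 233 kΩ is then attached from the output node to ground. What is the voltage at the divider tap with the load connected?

The load sits in parallel with R2: R2‖R_L = (59.9 × 233) / (59.9 + 233) = 47.65 kΩ.
V_out = 16.6 × 47.65 / (39.0 + 47.65) = 16.6 × 47.65/86.65 = 9.13 V.
(Unloaded it would have been 10.1 V.)

V_out ≈ 9.13 V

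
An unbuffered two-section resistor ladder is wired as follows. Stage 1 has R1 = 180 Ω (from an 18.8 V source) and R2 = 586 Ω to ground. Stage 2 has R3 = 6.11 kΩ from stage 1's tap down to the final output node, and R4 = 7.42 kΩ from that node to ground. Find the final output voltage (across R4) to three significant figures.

V_out ≈ 7.81 V

Stage 2 presents R3+R4 = 13530 Ω as a load on stage 1's tap.
Stage 1's lower leg becomes R2‖(R3+R4) = 561.7 Ω, so V_mid = 18.8 × 561.7/741.7 = 14.24 V.
Stage 2 is itself unloaded: V_out = V_mid × R4/(R3+R4) = 14.24 × 7420/13530 = 7.81 V.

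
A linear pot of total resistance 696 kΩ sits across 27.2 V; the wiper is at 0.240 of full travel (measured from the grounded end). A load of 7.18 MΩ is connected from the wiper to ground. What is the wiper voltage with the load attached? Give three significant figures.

The wiper splits the pot into (1−α)R = 529.0 kΩ above and αR = 167.0 kΩ below.
Lower section ‖ load = 163.2 kΩ.
V_wiper = 27.2 × 163.2/(529.0 + 163.2) = 6.41 V.

V ≈ 6.41 V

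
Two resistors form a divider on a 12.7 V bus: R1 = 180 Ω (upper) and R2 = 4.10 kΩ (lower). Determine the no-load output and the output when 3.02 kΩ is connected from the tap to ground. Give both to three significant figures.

Unloaded: 12.2 V; loaded: 11.5 V

Open-circuit: V = 12.7 × 4100/(180 + 4100) = 12.2 V.
With the load, R2 becomes R2‖R_L = 1739 Ω, so V = 12.7 × 1739/1919 = 11.5 V.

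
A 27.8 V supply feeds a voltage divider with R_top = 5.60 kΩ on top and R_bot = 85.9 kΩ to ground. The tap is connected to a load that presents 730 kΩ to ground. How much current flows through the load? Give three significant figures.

R_bot‖R_L = 76.86 kΩ; V_out = 27.8 × 76.86/82.46 = 25.91 V.
I_L = V_out / R_L = 25.91 / 730 kΩ = 0.0355 mA.

I_L ≈ 0.0355 mA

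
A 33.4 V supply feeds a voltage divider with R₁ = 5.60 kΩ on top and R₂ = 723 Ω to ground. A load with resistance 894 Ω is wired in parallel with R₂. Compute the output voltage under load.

V_out ≈ 2.23 V

The load sits in parallel with R₂: R₂‖R_L = (723 × 894) / (723 + 894) = 399.7 Ω.
V_out = 33.4 × 399.7 / (5600 + 399.7) = 33.4 × 399.7/6000 = 2.23 V.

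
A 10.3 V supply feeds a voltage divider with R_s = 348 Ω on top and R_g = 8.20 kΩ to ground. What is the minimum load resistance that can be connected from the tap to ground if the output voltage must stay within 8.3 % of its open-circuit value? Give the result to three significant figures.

Output resistance R_th = R_s‖R_g = (348 × 8200)/8548 = 333.8 Ω.
The fractional drop is R_th/(R_th + R_L); requiring this ≤ 0.0830 gives R_L ≥ R_th(1/0.0830 − 1) = 333.8 × 11.05 = 3.69 kΩ.

R_L(min) ≈ 3.69 kΩ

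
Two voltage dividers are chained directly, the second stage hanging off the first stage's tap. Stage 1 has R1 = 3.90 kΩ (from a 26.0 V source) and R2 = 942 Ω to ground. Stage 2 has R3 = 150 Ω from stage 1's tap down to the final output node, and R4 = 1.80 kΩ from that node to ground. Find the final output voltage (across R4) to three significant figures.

V_out ≈ 3.36 V

Stage 2 presents R3+R4 = 1950 Ω as a load on stage 1's tap.
Stage 1's lower leg becomes R2‖(R3+R4) = 635.2 Ω, so V_mid = 26.0 × 635.2/4535 = 3.641 V.
Stage 2 is itself unloaded: V_out = V_mid × R4/(R3+R4) = 3.641 × 1800/1950 = 3.36 V.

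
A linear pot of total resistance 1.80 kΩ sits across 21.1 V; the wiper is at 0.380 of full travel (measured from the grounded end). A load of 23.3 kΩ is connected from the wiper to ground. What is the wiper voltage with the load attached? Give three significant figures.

The wiper splits the pot into (1−α)R = 1116 Ω above and αR = 684.0 Ω below.
Lower section ‖ load = 664.5 Ω.
V_wiper = 21.1 × 664.5/(1116 + 664.5) = 7.87 V.

V ≈ 7.87 V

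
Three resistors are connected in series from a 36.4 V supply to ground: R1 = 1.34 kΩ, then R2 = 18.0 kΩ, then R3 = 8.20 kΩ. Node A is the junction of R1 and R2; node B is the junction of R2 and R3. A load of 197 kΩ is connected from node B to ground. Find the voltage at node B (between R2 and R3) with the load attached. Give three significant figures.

At node B, R3 is in parallel with the load: R3‖R_L = 7.872 kΩ.
Below node A the resistance is R2 + (R3‖R_L) = 25.87 kΩ, so V_A = 36.4 × 25.87/27.21 = 34.61 V.
Then V_B = V_A × (R3‖R_L)/(R2 + R3‖R_L) = 34.61 × 7.872/25.87 = 10.5 V.

V ≈ 10.5 V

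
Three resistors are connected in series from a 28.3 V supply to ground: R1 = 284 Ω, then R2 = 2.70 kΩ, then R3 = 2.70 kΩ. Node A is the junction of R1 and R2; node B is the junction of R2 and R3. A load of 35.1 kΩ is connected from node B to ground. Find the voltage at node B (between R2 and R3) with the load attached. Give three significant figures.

V ≈ 12.9 V

At node B, R3 is in parallel with the load: R3‖R_L = 2507 Ω.
Below node A the resistance is R2 + (R3‖R_L) = 5207 Ω, so V_A = 28.3 × 5207/5491 = 26.84 V.
Then V_B = V_A × (R3‖R_L)/(R2 + R3‖R_L) = 26.84 × 2507/5207 = 12.9 V.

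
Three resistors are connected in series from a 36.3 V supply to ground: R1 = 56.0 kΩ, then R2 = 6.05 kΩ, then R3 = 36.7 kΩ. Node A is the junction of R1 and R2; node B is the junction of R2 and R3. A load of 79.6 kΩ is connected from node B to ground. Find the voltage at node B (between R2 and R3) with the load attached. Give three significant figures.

At node B, R3 is in parallel with the load: R3‖R_L = 25.12 kΩ.
Below node A the resistance is R2 + (R3‖R_L) = 31.17 kΩ, so V_A = 36.3 × 31.17/87.17 = 12.98 V.
Then V_B = V_A × (R3‖R_L)/(R2 + R3‖R_L) = 12.98 × 25.12/31.17 = 10.5 V.

V ≈ 10.5 V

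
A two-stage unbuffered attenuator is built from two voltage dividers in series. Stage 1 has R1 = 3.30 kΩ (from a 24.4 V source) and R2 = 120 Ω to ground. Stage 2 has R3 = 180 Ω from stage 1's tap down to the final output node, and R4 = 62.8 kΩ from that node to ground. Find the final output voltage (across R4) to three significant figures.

Stage 2 presents R3+R4 = 62980 Ω as a load on stage 1's tap.
Stage 1's lower leg becomes R2‖(R3+R4) = 119.8 Ω, so V_mid = 24.4 × 119.8/3420 = 0.8546 V.
Stage 2 is itself unloaded: V_out = V_mid × R4/(R3+R4) = 0.8546 × 62800/62980 = 0.852 V.

V_out ≈ 0.852 V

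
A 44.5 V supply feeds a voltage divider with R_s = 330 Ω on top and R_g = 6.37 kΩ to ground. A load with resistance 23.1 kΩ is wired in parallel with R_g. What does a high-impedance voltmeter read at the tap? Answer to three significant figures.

The load sits in parallel with R_g: R_g‖R_L = (6370 × 23100) / (6370 + 23100) = 4993 Ω.
V_out = 44.5 × 4993 / (330 + 4993) = 44.5 × 4993/5323 = 41.7 V.

V_out ≈ 41.7 V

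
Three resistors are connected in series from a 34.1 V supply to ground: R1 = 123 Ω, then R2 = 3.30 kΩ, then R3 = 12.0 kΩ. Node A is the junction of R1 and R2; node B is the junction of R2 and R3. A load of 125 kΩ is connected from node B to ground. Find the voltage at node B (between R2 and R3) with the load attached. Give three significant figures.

At node B, R3 is in parallel with the load: R3‖R_L = 10950 Ω.
Below node A the resistance is R2 + (R3‖R_L) = 14250 Ω, so V_A = 34.1 × 14250/14370 = 33.81 V.
Then V_B = V_A × (R3‖R_L)/(R2 + R3‖R_L) = 33.81 × 10950/14250 = 26.0 V.

V ≈ 26.0 V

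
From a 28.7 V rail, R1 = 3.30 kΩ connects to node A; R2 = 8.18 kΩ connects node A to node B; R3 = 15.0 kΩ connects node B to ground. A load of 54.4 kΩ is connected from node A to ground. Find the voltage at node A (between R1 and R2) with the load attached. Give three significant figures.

Below node A the series string R2+R3 = 23.18 kΩ sits in parallel with the 54.4 kΩ load: 16.25 kΩ.
V_A = 28.7 × 16.25/(3.30 + 16.25) = 23.9 V.

V ≈ 23.9 V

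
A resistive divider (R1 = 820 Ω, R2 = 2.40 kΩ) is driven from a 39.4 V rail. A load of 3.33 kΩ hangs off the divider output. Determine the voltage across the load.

The load sits in parallel with R2: R2‖R_L = (2400 × 3330) / (2400 + 3330) = 1395 Ω.
V_out = 39.4 × 1395 / (820 + 1395) = 39.4 × 1395/2215 = 24.8 V.

V_out ≈ 24.8 V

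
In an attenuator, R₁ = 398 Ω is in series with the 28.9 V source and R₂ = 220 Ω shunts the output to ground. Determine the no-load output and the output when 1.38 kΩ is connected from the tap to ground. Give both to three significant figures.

Open-circuit: V = 28.9 × 220/(398 + 220) = 10.3 V.
With the load, R₂ becomes R₂‖R_L = 189.8 Ω, so V = 28.9 × 189.8/587.8 = 9.33 V.

Unloaded: 10.3 V; loaded: 9.33 V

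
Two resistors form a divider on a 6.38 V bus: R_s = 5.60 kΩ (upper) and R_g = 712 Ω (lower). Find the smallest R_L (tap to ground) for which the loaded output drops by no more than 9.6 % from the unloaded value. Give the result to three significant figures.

R_L(min) ≈ 5.95 kΩ

Output resistance R_th = R_s‖R_g = (5600 × 712)/6312 = 631.7 Ω.
The fractional drop is R_th/(R_th + R_L); requiring this ≤ 0.0960 gives R_L ≥ R_th(1/0.0960 − 1) = 631.7 × 9.417 = 5.95 kΩ.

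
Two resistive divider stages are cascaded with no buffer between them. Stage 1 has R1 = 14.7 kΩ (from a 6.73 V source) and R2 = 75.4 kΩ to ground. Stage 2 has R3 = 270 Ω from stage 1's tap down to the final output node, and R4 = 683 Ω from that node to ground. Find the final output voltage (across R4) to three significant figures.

V_out ≈ 0.290 V

Stage 2 presents R3+R4 = 953.0 Ω as a load on stage 1's tap.
Stage 1's lower leg becomes R2‖(R3+R4) = 941.1 Ω, so V_mid = 6.73 × 941.1/15640 = 0.4049 V.
Stage 2 is itself unloaded: V_out = V_mid × R4/(R3+R4) = 0.4049 × 683/953.0 = 0.290 V.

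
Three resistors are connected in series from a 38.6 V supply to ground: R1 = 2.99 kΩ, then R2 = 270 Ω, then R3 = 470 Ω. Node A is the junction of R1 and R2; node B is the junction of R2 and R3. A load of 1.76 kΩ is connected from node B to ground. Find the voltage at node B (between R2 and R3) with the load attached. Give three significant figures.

V ≈ 3.94 V

At node B, R3 is in parallel with the load: R3‖R_L = 370.9 Ω.
Below node A the resistance is R2 + (R3‖R_L) = 640.9 Ω, so V_A = 38.6 × 640.9/3631 = 6.814 V.
Then V_B = V_A × (R3‖R_L)/(R2 + R3‖R_L) = 6.814 × 370.9/640.9 = 3.94 V.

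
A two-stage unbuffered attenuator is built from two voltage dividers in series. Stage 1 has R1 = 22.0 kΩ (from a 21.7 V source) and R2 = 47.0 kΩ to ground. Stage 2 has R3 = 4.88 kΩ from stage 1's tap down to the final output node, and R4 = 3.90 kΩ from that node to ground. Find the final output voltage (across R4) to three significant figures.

V_out ≈ 2.43 V

Stage 2 presents R3+R4 = 8.780 kΩ as a load on stage 1's tap.
Stage 1's lower leg becomes R2‖(R3+R4) = 7.398 kΩ, so V_mid = 21.7 × 7.398/29.40 = 5.461 V.
Stage 2 is itself unloaded: V_out = V_mid × R4/(R3+R4) = 5.461 × 3.90/8.780 = 2.43 V.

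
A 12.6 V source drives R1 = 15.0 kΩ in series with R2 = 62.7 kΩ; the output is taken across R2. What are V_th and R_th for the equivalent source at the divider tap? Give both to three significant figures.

V_th is the open-circuit tap voltage: 12.6 × 62.7/(15.0 + 62.7) = 10.2 V.
With the supply zeroed, R1 and R2 appear in parallel from the tap: R_th = R1‖R2 = (15.0 × 62.7)/77.70 = 12.1 kΩ.

V_th = 10.2 V, R_th = 12.1 kΩ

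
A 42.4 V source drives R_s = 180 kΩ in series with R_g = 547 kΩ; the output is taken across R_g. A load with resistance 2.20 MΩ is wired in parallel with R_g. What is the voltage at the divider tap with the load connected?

V_out ≈ 30.1 V

The load sits in parallel with R_g: R_g‖R_L = (547 × 2200) / (547 + 2200) = 438.1 kΩ.
V_out = 42.4 × 438.1 / (180 + 438.1) = 42.4 × 438.1/618.1 = 30.1 V.
(Unloaded it would have been 31.9 V.)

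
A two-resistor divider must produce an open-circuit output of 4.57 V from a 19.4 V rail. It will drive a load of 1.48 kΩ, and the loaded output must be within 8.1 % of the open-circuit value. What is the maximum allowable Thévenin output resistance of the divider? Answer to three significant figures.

R_th ≤ 130 Ω

Loading drop = R_th/(R_th + R_L) ≤ 0.0810, so R_th ≤ R_L · ε/(1−ε) = 1.48 kΩ × 0.0810/0.9190 = 130 Ω.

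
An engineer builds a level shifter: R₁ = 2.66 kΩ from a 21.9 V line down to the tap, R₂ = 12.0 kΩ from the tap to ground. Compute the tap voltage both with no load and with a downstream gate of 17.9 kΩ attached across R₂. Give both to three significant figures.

Unloaded: 17.9 V; loaded: 16.0 V

Open-circuit: V = 21.9 × 12.0/(2.66 + 12.0) = 17.9 V.
With the load, R₂ becomes R₂‖R_L = 7.184 kΩ, so V = 21.9 × 7.184/9.844 = 16.0 V.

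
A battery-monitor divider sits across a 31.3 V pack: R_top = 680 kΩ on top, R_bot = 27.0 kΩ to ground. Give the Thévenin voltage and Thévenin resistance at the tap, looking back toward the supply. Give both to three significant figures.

V_th is the open-circuit tap voltage: 31.3 × 27.0/(680 + 27.0) = 1.20 V.
With the supply zeroed, R_top and R_bot appear in parallel from the tap: R_th = R_top‖R_bot = (680 × 27.0)/707.0 = 26.0 kΩ.

V_th = 1.20 V, R_th = 26.0 kΩ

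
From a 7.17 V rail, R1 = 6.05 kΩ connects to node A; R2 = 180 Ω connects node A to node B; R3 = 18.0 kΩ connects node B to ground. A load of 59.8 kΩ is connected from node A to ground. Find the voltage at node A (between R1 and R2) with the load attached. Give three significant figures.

Below node A the series string R2+R3 = 18180 Ω sits in parallel with the 59800 Ω load: 13940 Ω.
V_A = 7.17 × 13940/(6050 + 13940) = 5.00 V.

V ≈ 5.00 V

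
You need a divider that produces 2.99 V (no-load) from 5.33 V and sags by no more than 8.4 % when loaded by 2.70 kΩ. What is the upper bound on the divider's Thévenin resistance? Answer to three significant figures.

R_th ≤ 248 Ω

Loading drop = R_th/(R_th + R_L) ≤ 0.0840, so R_th ≤ R_L · ε/(1−ε) = 2.70 kΩ × 0.0840/0.9160 = 248 Ω.
(Any R1, R2 with R2/(R1+R2) = 0.561 and R1‖R2 ≤ 248 Ω will meet the spec.)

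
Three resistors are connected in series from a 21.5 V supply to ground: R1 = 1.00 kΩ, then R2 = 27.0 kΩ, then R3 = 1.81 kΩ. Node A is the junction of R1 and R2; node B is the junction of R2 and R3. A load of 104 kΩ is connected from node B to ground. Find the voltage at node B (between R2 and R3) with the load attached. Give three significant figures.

V ≈ 1.28 V

At node B, R3 is in parallel with the load: R3‖R_L = 1.779 kΩ.
Below node A the resistance is R2 + (R3‖R_L) = 28.78 kΩ, so V_A = 21.5 × 28.78/29.78 = 20.78 V.
Then V_B = V_A × (R3‖R_L)/(R2 + R3‖R_L) = 20.78 × 1.779/28.78 = 1.28 V.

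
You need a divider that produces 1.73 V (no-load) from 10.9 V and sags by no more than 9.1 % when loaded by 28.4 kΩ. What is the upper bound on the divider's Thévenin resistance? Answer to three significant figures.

Loading drop = R_th/(R_th + R_L) ≤ 0.0910, so R_th ≤ R_L · ε/(1−ε) = 28.4 kΩ × 0.0910/0.9090 = 2.84 kΩ.
(Any R1, R2 with R2/(R1+R2) = 0.159 and R1‖R2 ≤ 2.84 kΩ will meet the spec.)

R_th ≤ 2.84 kΩ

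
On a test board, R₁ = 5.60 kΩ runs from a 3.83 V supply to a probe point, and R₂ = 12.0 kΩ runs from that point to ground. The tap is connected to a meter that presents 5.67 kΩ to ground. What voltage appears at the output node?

V_out ≈ 1.56 V

The load sits in parallel with R₂: R₂‖R_L = (12.0 × 5.67) / (12.0 + 5.67) = 3.851 kΩ.
V_out = 3.83 × 3.851 / (5.60 + 3.851) = 3.83 × 3.851/9.451 = 1.56 V.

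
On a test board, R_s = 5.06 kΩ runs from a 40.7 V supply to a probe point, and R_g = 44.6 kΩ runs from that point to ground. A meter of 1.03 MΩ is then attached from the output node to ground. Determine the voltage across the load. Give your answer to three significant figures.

V_out ≈ 36.4 V

The load sits in parallel with R_g: R_g‖R_L = (44.6 × 1030) / (44.6 + 1030) = 42.75 kΩ.
V_out = 40.7 × 42.75 / (5.06 + 42.75) = 40.7 × 42.75/47.81 = 36.4 V.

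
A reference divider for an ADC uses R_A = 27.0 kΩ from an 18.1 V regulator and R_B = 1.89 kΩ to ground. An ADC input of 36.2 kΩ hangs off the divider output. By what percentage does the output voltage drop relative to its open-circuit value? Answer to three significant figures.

4.65 %

The divider's output (Thévenin) resistance is R_A‖R_B = 1.766 kΩ.
Fractional drop under load = R_th/(R_th + R_L) = 1.766 / (1.766 + 36.2) = 0.04652.
So the output falls by 4.65 %.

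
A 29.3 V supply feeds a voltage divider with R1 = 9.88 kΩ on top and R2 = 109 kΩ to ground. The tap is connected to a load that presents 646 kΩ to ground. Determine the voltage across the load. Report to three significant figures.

The load sits in parallel with R2: R2‖R_L = (109 × 646) / (109 + 646) = 93.26 kΩ.
V_out = 29.3 × 93.26 / (9.88 + 93.26) = 29.3 × 93.26/103.1 = 26.5 V.

V_out ≈ 26.5 V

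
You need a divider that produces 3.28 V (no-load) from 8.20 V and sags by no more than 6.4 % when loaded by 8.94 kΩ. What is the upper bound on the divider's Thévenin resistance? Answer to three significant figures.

R_th ≤ 611 Ω

Loading drop = R_th/(R_th + R_L) ≤ 0.0640, so R_th ≤ R_L · ε/(1−ε) = 8.94 kΩ × 0.0640/0.9360 = 611 Ω.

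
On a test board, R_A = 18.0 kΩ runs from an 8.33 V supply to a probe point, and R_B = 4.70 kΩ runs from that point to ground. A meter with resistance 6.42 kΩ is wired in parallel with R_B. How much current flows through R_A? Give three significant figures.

I ≈ 0.402 mA

R_B‖R_L = 2.713 kΩ, so the source sees R_A + R_B‖R_L = 20.71 kΩ.
I = 8.33 V / 20.71 kΩ = 0.402 mA.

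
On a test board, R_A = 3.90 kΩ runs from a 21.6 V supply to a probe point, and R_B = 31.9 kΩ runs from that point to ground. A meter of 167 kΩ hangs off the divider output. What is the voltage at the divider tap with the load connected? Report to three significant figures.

The load sits in parallel with R_B: R_B‖R_L = (31.9 × 167) / (31.9 + 167) = 26.78 kΩ.
V_out = 21.6 × 26.78 / (3.90 + 26.78) = 21.6 × 26.78/30.68 = 18.9 V.
(Unloaded it would have been 19.2 V.)

V_out ≈ 18.9 V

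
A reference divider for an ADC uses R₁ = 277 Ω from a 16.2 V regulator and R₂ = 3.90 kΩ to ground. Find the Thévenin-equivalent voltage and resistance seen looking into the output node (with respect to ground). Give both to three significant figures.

V_th is the open-circuit tap voltage: 16.2 × 3900/(277 + 3900) = 15.1 V.
With the supply zeroed, R₁ and R₂ appear in parallel from the tap: R_th = R₁‖R₂ = (277 × 3900)/4177 = 259 Ω.

V_th = 15.1 V, R_th = 259 Ω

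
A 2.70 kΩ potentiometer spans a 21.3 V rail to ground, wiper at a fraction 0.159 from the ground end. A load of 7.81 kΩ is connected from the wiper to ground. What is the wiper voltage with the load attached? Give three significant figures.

V ≈ 3.24 V

The wiper splits the pot into (1−α)R = 2271 Ω above and αR = 429.3 Ω below.
Lower section ‖ load = 406.9 Ω.
V_wiper = 21.3 × 406.9/(2271 + 406.9) = 3.24 V.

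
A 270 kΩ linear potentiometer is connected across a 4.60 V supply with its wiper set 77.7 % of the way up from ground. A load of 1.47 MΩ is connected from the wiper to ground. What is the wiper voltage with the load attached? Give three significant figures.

V ≈ 3.46 V

The wiper splits the pot into (1−α)R = 60.21 kΩ above and αR = 209.8 kΩ below.
Lower section ‖ load = 183.6 kΩ.
V_wiper = 4.60 × 183.6/(60.21 + 183.6) = 3.46 V.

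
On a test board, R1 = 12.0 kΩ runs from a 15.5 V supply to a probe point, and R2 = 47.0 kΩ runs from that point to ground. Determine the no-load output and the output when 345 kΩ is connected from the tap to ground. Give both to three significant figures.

Unloaded: 12.3 V; loaded: 12.0 V

Open-circuit: V = 15.5 × 47.0/(12.0 + 47.0) = 12.3 V.
With the load, R2 becomes R2‖R_L = 41.36 kΩ, so V = 15.5 × 41.36/53.36 = 12.0 V.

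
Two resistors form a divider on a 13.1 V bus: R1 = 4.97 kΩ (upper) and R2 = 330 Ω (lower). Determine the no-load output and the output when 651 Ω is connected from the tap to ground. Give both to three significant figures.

Unloaded: 0.816 V; loaded: 0.553 V

Open-circuit: V = 13.1 × 330/(4970 + 330) = 0.816 V.
With the load, R2 becomes R2‖R_L = 219.0 Ω, so V = 13.1 × 219.0/5189 = 0.553 V.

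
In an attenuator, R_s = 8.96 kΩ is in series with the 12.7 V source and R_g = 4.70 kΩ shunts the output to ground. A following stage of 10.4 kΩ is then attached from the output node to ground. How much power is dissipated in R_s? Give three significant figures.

Total resistance from the source is R_s + (R_g‖R_L) = 12.20 kΩ, so I = 12.7/12.20 kΩ = 1.041 mA.
P = I²·R_s = (1.041 mA)² × 8.96 kΩ = 9.71 mW.

P ≈ 9.71 mW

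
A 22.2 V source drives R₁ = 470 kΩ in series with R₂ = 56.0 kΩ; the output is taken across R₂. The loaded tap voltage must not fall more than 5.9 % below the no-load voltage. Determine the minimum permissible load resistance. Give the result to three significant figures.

Output resistance R_th = R₁‖R₂ = (470 × 56.0)/526.0 = 50.04 kΩ.
The fractional drop is R_th/(R_th + R_L); requiring this ≤ 0.0590 gives R_L ≥ R_th(1/0.0590 − 1) = 50.04 × 15.95 = 798 kΩ.

R_L(min) ≈ 798 kΩ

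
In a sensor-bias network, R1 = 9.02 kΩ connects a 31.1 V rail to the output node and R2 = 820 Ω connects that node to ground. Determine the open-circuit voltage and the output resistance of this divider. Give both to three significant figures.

V_th = 2.59 V, R_th = 752 Ω

V_th is the open-circuit tap voltage: 31.1 × 820/(9020 + 820) = 2.59 V.
With the supply zeroed, R1 and R2 appear in parallel from the tap: R_th = R1‖R2 = (9020 × 820)/9840 = 752 Ω.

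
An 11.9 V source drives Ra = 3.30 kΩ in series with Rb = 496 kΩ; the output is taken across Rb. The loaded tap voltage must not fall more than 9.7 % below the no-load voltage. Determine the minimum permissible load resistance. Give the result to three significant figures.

Output resistance R_th = Ra‖Rb = (3.30 × 496)/499.3 = 3.278 kΩ.
The fractional drop is R_th/(R_th + R_L); requiring this ≤ 0.0970 gives R_L ≥ R_th(1/0.0970 − 1) = 3.278 × 9.309 = 30.5 kΩ.

R_L(min) ≈ 30.5 kΩ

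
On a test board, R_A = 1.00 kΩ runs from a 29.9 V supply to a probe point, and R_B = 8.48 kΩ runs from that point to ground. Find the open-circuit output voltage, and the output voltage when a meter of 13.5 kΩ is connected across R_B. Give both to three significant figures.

Open-circuit: V = 29.9 × 8.48/(1.00 + 8.48) = 26.7 V.
With the load, R_B becomes R_B‖R_L = 5.208 kΩ, so V = 29.9 × 5.208/6.208 = 25.1 V.

Unloaded: 26.7 V; loaded: 25.1 V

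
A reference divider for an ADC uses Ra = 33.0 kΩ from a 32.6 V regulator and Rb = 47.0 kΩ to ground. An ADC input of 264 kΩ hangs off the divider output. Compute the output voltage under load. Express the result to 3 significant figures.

V_out ≈ 17.8 V

The load sits in parallel with Rb: Rb‖R_L = (47.0 × 264) / (47.0 + 264) = 39.90 kΩ.
V_out = 32.6 × 39.90 / (33.0 + 39.90) = 32.6 × 39.90/72.90 = 17.8 V.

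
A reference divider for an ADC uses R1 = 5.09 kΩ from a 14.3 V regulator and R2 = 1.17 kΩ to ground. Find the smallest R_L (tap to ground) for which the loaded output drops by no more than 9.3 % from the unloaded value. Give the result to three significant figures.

R_L(min) ≈ 9.28 kΩ

Output resistance R_th = R1‖R2 = (5090 × 1170)/6260 = 951.3 Ω.
The fractional drop is R_th/(R_th + R_L); requiring this ≤ 0.0930 gives R_L ≥ R_th(1/0.0930 − 1) = 951.3 × 9.753 = 9.28 kΩ.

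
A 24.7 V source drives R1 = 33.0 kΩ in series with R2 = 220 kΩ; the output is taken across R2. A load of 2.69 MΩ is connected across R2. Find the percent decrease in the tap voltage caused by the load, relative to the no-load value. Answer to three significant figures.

The divider's output (Thévenin) resistance is R1‖R2 = 28.70 kΩ.
Fractional drop under load = R_th/(R_th + R_L) = 28.70 / (28.70 + 2690) = 0.01055.
So the output falls by 1.06 %.

1.06 %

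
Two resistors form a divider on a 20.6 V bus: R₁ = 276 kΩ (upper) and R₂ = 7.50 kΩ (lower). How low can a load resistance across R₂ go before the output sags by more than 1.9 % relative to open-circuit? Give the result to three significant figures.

R_L(min) ≈ 377 kΩ

Output resistance R_th = R₁‖R₂ = (276 × 7.50)/283.5 = 7.302 kΩ.
The fractional drop is R_th/(R_th + R_L); requiring this ≤ 0.0190 gives R_L ≥ R_th(1/0.0190 − 1) = 7.302 × 51.63 = 377 kΩ.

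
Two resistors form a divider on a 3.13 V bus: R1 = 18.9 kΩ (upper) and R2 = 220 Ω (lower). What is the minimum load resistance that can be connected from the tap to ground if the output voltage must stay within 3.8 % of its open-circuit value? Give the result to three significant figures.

Output resistance R_th = R1‖R2 = (18900 × 220)/19120 = 217.5 Ω.
The fractional drop is R_th/(R_th + R_L); requiring this ≤ 0.0380 gives R_L ≥ R_th(1/0.0380 − 1) = 217.5 × 25.32 = 5.51 kΩ.

R_L(min) ≈ 5.51 kΩ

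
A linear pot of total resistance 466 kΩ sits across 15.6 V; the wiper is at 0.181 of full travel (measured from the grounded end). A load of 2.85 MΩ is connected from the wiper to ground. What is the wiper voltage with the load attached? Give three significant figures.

The wiper splits the pot into (1−α)R = 381.7 kΩ above and αR = 84.35 kΩ below.
Lower section ‖ load = 81.92 kΩ.
V_wiper = 15.6 × 81.92/(381.7 + 81.92) = 2.76 V.

V ≈ 2.76 V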